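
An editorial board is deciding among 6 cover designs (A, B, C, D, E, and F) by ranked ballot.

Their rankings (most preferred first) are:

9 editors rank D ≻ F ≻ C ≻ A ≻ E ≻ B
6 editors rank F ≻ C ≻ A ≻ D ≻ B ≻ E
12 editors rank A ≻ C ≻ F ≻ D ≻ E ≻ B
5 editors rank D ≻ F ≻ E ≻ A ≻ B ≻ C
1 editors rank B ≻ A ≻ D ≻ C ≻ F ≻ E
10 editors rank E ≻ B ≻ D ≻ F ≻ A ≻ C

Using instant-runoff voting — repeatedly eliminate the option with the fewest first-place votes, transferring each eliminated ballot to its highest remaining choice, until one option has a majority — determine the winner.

Round 1: D 14, A 12, E 10, F 6, B 1, C 0. C has the fewest and is eliminated.
Round 2: D 14, A 12, E 10, F 6, B 1. B has the fewest and is eliminated.
Round 3: D 14, A 13, E 10, F 6. F has the fewest and is eliminated.
Round 4: A 19, D 14, E 10. E has the fewest and is eliminated.
Round 5: D 24, A 19. D has a majority.

D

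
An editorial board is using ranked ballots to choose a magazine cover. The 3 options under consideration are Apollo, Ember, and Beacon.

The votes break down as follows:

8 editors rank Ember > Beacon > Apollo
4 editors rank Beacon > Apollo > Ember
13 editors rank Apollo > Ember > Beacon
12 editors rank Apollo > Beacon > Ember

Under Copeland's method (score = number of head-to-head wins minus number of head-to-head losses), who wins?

Apollo

Pairwise results:
  Apollo vs Ember: Apollo wins 29–8.
  Apollo vs Beacon: Apollo wins 25–12.
  Ember vs Beacon: Ember wins 21–16.
Copeland scores (wins − losses):
  Apollo: 2 − 0 = 2
  Ember: 1 − 1 = 0
  Beacon: 0 − 2 = -2
Apollo has the best Copeland score.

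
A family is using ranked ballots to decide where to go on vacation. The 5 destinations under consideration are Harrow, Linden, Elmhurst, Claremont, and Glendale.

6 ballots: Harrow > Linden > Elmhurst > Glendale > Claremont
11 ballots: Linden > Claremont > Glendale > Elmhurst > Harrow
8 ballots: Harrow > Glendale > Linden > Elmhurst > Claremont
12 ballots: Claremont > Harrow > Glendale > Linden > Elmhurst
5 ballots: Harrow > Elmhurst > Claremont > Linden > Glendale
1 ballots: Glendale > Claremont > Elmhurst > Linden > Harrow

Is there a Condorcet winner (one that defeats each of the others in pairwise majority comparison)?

Head-to-head results (43 voters total):
Harrow vs Linden: Harrow wins 31–12.
Harrow vs Elmhurst: Harrow wins 31–12.
Harrow vs Claremont: Claremont wins 24–19.
Harrow vs Glendale: Harrow wins 31–12.
Linden vs Elmhurst: Linden wins 37–6.
Linden vs Claremont: Linden wins 25–18.
Linden vs Glendale: Linden wins 22–21.
Elmhurst vs Claremont: Claremont wins 24–19.
Elmhurst vs Glendale: Glendale wins 32–11.
Claremont vs Glendale: Claremont wins 28–15.
No candidate beats all others: Harrow beats Linden beats Claremont beats Harrow, a majority cycle.

No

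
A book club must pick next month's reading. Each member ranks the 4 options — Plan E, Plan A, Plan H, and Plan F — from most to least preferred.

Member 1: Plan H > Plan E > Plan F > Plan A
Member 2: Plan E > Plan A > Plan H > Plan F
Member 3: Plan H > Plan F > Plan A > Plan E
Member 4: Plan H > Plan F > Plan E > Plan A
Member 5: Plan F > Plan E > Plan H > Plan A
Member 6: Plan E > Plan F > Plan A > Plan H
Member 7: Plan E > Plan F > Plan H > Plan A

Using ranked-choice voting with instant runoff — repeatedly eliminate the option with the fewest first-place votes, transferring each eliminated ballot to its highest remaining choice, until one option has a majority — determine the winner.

Plan E

Round 1: Plan E 3, Plan H 3, Plan F 1, Plan A 0. Plan A has the fewest and is eliminated.
Round 2: Plan E 3, Plan H 3, Plan F 1. Plan F has the fewest and is eliminated.
Round 3: Plan E 4, Plan H 3. Plan E has a majority.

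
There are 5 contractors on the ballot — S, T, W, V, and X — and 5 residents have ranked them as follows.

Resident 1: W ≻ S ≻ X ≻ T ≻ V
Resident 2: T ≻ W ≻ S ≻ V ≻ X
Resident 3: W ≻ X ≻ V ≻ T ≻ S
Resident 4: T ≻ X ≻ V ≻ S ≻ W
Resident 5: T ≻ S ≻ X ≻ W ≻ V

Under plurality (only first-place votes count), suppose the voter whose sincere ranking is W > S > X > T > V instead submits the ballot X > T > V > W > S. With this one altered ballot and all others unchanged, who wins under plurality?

T

First-place totals with the altered ballot: S 0, T 3, W 1, V 0, X 1.
The winner is unchanged: still T.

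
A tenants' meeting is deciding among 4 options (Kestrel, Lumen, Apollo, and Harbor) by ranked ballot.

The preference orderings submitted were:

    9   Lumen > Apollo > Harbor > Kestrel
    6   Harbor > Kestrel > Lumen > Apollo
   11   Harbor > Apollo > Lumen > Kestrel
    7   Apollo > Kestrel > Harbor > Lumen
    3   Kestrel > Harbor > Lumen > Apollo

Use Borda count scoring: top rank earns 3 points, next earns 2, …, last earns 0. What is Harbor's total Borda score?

Borda scores:
  Kestrel: 9·0 + 6·2 + 11·0 + 7·2 + 3·3 = 35
  Lumen: 9·3 + 6·1 + 11·1 + 7·0 + 3·1 = 47
  Apollo: 9·2 + 6·0 + 11·2 + 7·3 + 3·0 = 61
  Harbor: 9·1 + 6·3 + 11·3 + 7·1 + 3·2 = 73

73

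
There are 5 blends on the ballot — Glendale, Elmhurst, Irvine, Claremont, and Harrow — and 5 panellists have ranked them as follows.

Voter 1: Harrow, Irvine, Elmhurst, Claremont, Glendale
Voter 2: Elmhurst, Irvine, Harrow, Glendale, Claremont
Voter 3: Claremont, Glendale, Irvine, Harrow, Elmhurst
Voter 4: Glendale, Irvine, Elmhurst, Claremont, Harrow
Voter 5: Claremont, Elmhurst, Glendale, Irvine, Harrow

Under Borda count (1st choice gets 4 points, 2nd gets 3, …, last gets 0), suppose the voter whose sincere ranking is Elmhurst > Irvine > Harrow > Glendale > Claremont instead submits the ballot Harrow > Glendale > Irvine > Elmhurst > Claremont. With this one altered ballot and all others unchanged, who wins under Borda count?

Glendale

Borda totals with the altered ballot: Glendale 12, Elmhurst 8, Irvine 11, Claremont 10, Harrow 9.
The switch changes the winner from Irvine to Glendale.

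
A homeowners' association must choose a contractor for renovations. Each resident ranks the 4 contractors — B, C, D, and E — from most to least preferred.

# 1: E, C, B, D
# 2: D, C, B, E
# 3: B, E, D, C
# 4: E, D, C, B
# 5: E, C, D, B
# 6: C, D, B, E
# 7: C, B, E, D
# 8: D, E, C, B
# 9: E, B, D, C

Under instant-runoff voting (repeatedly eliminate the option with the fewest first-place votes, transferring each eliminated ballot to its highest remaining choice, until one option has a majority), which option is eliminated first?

Round 1: E 4, C 2, D 2, B 1. B has the fewest and is eliminated.
Round 2: E 5, C 2, D 2. E has a majority.

B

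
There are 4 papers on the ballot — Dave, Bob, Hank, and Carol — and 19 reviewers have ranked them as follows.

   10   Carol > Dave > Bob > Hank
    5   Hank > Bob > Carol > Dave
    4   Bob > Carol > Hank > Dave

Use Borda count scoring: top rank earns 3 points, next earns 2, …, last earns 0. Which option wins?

Carol

Borda scores:
  Dave: 10·2 + 5·0 + 4·0 = 20
  Bob: 10·1 + 5·2 + 4·3 = 32
  Hank: 10·0 + 5·3 + 4·1 = 19
  Carol: 10·3 + 5·1 + 4·2 = 43
Carol has the highest total.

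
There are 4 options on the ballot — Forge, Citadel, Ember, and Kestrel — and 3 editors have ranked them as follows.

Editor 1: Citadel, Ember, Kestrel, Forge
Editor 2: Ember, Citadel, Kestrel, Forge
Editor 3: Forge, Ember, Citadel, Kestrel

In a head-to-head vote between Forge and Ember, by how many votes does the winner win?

1

Ballots ranking Forge above Ember: 1.
Ballots ranking Ember above Forge: 2.
Ember wins 2–1, a margin of 1.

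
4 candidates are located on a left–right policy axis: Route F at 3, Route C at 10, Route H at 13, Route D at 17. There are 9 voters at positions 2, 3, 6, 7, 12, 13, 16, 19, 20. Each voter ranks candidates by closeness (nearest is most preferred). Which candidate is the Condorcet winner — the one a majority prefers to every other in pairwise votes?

Route H

With single-peaked preferences on a line, the Condorcet winner is the candidate closest to the median voter.
The median voter (position 12) is closest to Route H at 13.
Check: Route H vs Route D — voters closer to Route H: 6 of 9.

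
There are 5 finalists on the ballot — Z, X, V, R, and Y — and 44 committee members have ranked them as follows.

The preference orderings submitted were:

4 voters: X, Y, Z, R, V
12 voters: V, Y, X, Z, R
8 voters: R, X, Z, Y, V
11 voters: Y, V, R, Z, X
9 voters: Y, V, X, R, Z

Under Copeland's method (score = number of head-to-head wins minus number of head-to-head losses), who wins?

Y

Pairwise results:
  Z vs X: X wins 33–11.
  Z vs V: V wins 32–12.
  Z vs R: R wins 28–16.
  Z vs Y: Y wins 36–8.
  X vs V: V wins 32–12.
  X vs R: X wins 25–19.
  X vs Y: Y wins 32–12.
  V vs R: V wins 32–12.
  V vs Y: Y wins 32–12.
  R vs Y: Y wins 36–8.
Copeland scores (wins − losses):
  Z: 0 − 4 = -4
  X: 2 − 2 = 0
  V: 3 − 1 = 2
  R: 1 − 3 = -2
  Y: 4 − 0 = 4
Y has the best Copeland score.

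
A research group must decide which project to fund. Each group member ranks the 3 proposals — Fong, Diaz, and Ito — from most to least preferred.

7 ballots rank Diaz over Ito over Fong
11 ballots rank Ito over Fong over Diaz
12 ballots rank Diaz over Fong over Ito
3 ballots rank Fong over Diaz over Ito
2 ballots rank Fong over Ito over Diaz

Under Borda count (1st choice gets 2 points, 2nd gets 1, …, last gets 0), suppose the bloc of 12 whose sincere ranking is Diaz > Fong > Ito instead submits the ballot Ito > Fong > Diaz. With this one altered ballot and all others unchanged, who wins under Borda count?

Borda totals with the altered ballot: Fong 33, Diaz 17, Ito 55.
The switch changes the winner from Diaz to Ito.

Ito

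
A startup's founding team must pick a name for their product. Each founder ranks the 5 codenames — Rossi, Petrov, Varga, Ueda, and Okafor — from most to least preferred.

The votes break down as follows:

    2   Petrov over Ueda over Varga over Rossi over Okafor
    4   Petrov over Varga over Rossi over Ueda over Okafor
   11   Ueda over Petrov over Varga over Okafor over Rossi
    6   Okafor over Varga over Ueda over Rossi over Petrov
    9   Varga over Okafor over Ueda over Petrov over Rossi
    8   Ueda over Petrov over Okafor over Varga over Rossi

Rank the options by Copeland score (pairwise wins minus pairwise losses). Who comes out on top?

Pairwise results:
  Rossi vs Petrov: Petrov wins 34–6.
  Rossi vs Varga: Varga wins 40–0.
  Rossi vs Ueda: Ueda wins 36–4.
  Rossi vs Okafor: Okafor wins 34–6.
  Petrov vs Varga: Petrov wins 25–15.
  Petrov vs Ueda: Ueda wins 34–6.
  Petrov vs Okafor: Petrov wins 25–15.
  Varga vs Ueda: Ueda wins 21–19.
  Varga vs Okafor: Varga wins 26–14.
  Ueda vs Okafor: Ueda wins 25–15.
Copeland scores (wins − losses):
  Rossi: 0 − 4 = -4
  Petrov: 3 − 1 = 2
  Varga: 2 − 2 = 0
  Ueda: 4 − 0 = 4
  Okafor: 1 − 3 = -2
Ueda has the best Copeland score.

Ueda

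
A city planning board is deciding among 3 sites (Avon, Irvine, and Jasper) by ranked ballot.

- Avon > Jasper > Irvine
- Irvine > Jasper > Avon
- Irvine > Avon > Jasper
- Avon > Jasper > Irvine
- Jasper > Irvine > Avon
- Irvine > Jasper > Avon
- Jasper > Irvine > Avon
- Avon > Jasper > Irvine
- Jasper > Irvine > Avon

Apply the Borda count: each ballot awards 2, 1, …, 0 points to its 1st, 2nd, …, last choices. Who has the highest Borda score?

Borda scores:
  Avon: 2 + 0 + 1 + 2 + 0 + 0 + 0 + 2 + 0 = 7
  Irvine: 0 + 2 + 2 + 0 + 1 + 2 + 1 + 0 + 1 = 9
  Jasper: 1 + 1 + 0 + 1 + 2 + 1 + 2 + 1 + 2 = 11
Jasper has the highest total.

Jasper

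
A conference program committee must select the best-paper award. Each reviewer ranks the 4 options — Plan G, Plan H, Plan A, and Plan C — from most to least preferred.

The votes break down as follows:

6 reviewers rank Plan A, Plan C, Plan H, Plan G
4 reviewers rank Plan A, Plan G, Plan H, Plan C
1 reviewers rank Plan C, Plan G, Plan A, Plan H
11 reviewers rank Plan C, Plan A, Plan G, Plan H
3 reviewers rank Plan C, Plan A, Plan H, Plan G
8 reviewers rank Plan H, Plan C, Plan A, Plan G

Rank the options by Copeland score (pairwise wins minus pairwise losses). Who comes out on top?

Plan C

Pairwise results:
  Plan G vs Plan H: Plan H wins 17–16.
  Plan G vs Plan A: Plan A wins 32–1.
  Plan G vs Plan C: Plan C wins 29–4.
  Plan H vs Plan A: Plan A wins 25–8.
  Plan H vs Plan C: Plan C wins 21–12.
  Plan A vs Plan C: Plan C wins 23–10.
Copeland scores (wins − losses):
  Plan G: 0 − 3 = -3
  Plan H: 1 − 2 = -1
  Plan A: 2 − 1 = 1
  Plan C: 3 − 0 = 3
Plan C has the best Copeland score.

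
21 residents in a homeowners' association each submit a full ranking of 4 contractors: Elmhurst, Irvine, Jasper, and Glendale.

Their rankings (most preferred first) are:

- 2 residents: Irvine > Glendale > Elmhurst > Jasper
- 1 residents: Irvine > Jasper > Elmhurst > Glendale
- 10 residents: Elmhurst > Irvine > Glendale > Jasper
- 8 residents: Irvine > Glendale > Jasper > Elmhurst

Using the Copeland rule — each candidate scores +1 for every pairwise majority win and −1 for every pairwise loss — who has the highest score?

Pairwise results:
  Elmhurst vs Irvine: Irvine wins 11–10.
  Elmhurst vs Jasper: Elmhurst wins 12–9.
  Elmhurst vs Glendale: Elmhurst wins 11–10.
  Irvine vs Jasper: Irvine wins 21–0.
  Irvine vs Glendale: Irvine wins 21–0.
  Jasper vs Glendale: Glendale wins 20–1.
Copeland scores (wins − losses):
  Elmhurst: 2 − 1 = 1
  Irvine: 3 − 0 = 3
  Jasper: 0 − 3 = -3
  Glendale: 1 − 2 = -1
Irvine has the best Copeland score.

Irvine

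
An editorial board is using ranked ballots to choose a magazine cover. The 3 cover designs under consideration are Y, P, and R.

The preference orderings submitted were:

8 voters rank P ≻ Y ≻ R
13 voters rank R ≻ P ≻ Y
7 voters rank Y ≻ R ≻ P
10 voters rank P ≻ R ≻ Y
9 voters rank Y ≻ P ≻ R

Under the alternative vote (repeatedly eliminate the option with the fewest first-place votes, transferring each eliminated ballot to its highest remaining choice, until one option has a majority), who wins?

Round 1: P 18, Y 16, R 13. R has the fewest and is eliminated.
Round 2: P 31, Y 16. P has a majority.

P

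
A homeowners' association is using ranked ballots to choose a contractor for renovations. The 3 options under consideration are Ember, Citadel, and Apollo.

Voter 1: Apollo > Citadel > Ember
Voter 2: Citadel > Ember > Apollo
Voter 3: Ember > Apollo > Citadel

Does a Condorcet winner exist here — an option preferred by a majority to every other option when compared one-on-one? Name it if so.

Head-to-head results (3 voters total):
Ember vs Citadel: Citadel wins 2–1.
Ember vs Apollo: Ember wins 2–1.
Citadel vs Apollo: Apollo wins 2–1.
No candidate beats all others: Ember beats Apollo beats Citadel beats Ember, a majority cycle.

No Condorcet winner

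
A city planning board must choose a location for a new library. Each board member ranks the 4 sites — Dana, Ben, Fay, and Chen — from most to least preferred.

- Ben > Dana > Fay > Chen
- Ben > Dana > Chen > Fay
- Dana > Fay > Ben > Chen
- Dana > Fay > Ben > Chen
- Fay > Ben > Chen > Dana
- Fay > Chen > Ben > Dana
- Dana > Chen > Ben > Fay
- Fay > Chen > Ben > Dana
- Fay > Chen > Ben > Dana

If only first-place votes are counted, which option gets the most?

Fay

First-place vote totals:
  Dana: 3
  Ben: 2
  Fay: 4
  Chen: 0
Fay has the most first-place votes.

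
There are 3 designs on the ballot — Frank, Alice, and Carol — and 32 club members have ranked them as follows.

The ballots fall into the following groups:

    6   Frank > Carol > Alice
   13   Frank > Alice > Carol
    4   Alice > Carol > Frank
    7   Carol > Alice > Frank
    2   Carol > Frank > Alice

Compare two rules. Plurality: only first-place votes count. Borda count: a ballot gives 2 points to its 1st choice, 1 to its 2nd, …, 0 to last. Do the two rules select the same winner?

Plurality first-place counts: Frank 19, Alice 4, Carol 9 → Frank.
Borda totals: Frank 40, Alice 28, Carol 28 → Frank.
The two rules agree on Frank.

Yes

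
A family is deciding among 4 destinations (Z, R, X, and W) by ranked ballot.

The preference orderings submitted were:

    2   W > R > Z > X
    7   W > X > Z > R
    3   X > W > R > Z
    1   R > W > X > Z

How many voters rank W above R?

Ballots ranking W above R: 2+7+3 = 12.
Ballots ranking R above W: 1.
So 12 of 13 voters prefer W to R.

12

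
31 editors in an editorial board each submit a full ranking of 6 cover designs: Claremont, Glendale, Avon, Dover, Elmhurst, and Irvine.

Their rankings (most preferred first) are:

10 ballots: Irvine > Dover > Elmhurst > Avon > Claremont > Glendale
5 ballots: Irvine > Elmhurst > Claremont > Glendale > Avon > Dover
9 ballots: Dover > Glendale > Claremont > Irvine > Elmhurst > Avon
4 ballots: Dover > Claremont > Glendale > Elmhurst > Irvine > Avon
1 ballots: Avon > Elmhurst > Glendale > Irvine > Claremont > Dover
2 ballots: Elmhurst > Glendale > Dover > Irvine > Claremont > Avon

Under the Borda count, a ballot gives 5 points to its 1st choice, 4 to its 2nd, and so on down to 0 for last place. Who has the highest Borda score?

Borda scores:
  Claremont: 10·1 + 5·3 + 9·3 + 4·4 + 1 + 2·1 = 71
  Glendale: 10·0 + 5·2 + 9·4 + 4·3 + 3 + 2·4 = 69
  Avon: 10·2 + 5·1 + 9·0 + 4·0 + 5 + 2·0 = 30
  Dover: 10·4 + 5·0 + 9·5 + 4·5 + 0 + 2·3 = 111
  Elmhurst: 10·3 + 5·4 + 9·1 + 4·2 + 4 + 2·5 = 81
  Irvine: 10·5 + 5·5 + 9·2 + 4·1 + 2 + 2·2 = 103
Dover has the highest total.

Dover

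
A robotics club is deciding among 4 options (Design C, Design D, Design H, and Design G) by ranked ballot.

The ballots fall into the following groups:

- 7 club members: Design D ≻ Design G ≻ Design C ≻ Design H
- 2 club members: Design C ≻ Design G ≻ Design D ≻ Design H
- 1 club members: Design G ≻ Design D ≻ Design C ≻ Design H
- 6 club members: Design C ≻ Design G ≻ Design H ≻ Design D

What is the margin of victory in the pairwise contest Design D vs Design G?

2

Ballots ranking Design D above Design G: 7.
Ballots ranking Design G above Design D: 2+1+6 = 9.
Design G wins 9–7, a margin of 2.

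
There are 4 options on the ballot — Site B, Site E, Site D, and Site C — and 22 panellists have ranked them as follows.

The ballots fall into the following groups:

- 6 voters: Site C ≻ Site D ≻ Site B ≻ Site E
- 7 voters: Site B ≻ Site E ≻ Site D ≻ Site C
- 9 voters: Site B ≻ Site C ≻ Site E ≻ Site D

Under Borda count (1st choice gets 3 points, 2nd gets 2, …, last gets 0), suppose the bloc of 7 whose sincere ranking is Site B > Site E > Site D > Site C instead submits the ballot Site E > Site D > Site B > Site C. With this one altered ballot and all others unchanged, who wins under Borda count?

Borda totals with the altered ballot: Site B 40, Site E 30, Site D 26, Site C 36.
The winner is unchanged: still Site B.

Site B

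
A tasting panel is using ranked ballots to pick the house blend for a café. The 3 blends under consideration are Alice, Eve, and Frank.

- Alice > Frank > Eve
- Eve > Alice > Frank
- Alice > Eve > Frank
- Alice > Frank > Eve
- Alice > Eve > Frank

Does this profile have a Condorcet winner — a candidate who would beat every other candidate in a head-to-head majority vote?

Head-to-head results (5 voters total):
Alice vs Eve: Alice wins 4–1.
Alice vs Frank: Alice wins 5–0.
Eve vs Frank: Eve wins 3–2.
Alice beats each rival — Eve (4–1), Frank (5–0) — so Alice is the Condorcet winner.

Yes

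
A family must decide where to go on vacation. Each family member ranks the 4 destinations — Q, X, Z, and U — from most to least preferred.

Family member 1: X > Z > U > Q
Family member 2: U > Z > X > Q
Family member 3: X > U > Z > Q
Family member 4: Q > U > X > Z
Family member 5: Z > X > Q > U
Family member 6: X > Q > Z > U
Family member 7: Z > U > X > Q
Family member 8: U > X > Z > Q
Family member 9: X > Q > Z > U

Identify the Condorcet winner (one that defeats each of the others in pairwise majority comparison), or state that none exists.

X

Head-to-head results (9 voters total):
Q vs X: X wins 8–1.
Q vs Z: Z wins 6–3.
Q vs U: U wins 5–4.
X vs Z: X wins 6–3.
X vs U: X wins 5–4.
Z vs U: Z wins 5–4.
X beats each rival — Q (8–1), Z (6–3), U (5–4) — so X is the Condorcet winner.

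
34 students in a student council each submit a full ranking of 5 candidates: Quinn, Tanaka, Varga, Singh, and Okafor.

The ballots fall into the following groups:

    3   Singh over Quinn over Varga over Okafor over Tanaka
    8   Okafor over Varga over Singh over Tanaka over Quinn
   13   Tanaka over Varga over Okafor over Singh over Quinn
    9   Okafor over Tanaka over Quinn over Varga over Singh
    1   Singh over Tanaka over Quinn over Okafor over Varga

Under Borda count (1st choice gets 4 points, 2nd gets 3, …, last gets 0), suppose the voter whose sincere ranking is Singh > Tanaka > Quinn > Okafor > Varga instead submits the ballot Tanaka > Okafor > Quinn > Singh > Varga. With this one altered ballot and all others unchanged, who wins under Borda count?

Borda totals with the altered ballot: Quinn 29, Tanaka 91, Varga 78, Singh 42, Okafor 100.
The winner is unchanged: still Okafor.

Okafor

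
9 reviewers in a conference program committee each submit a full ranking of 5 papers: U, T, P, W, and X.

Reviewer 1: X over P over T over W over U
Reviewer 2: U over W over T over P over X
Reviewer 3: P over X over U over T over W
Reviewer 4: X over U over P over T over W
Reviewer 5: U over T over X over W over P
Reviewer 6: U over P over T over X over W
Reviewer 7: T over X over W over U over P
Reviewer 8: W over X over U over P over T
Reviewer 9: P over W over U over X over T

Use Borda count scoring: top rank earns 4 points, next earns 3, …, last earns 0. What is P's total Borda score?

Borda scores:
  U: 0 + 4 + 2 + 3 + 4 + 4 + 1 + 2 + 2 = 22
  T: 2 + 2 + 1 + 1 + 3 + 2 + 4 + 0 + 0 = 15
  P: 3 + 1 + 4 + 2 + 0 + 3 + 0 + 1 + 4 = 18
  W: 1 + 3 + 0 + 0 + 1 + 0 + 2 + 4 + 3 = 14
  X: 4 + 0 + 3 + 4 + 2 + 1 + 3 + 3 + 1 = 21

18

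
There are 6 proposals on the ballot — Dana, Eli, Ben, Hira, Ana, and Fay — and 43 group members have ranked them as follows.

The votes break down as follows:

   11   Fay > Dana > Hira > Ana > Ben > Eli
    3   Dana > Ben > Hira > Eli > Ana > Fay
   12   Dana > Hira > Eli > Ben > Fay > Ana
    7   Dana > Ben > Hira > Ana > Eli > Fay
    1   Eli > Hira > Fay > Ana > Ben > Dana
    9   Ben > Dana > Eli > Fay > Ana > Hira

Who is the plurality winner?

Dana

First-place vote totals:
  Dana: 22
  Eli: 1
  Ben: 9
  Hira: 0
  Ana: 0
  Fay: 11
Dana has the most first-place votes.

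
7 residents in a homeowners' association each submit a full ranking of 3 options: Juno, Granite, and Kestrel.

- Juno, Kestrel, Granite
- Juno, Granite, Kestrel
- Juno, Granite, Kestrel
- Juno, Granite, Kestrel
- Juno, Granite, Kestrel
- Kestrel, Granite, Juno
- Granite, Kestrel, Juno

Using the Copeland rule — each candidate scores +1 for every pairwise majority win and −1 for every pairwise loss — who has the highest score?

Juno

Pairwise results:
  Juno vs Granite: Juno wins 5–2.
  Juno vs Kestrel: Juno wins 5–2.
  Granite vs Kestrel: Granite wins 5–2.
Copeland scores (wins − losses):
  Juno: 2 − 0 = 2
  Granite: 1 − 1 = 0
  Kestrel: 0 − 2 = -2
Juno has the best Copeland score.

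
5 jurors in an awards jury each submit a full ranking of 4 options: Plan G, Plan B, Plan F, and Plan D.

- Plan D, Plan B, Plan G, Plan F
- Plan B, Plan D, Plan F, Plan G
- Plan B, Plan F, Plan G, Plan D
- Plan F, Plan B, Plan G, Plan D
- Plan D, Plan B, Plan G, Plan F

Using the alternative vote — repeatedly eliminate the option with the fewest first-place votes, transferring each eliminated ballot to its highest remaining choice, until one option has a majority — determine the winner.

Plan B

Round 1: Plan B 2, Plan D 2, Plan F 1, Plan G 0. Plan G has the fewest and is eliminated.
Round 2: Plan B 2, Plan D 2, Plan F 1. Plan F has the fewest and is eliminated.
Round 3: Plan B 3, Plan D 2. Plan B has a majority.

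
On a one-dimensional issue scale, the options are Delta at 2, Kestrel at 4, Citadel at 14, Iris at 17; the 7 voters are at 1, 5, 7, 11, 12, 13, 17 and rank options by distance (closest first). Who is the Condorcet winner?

Citadel

With single-peaked preferences on a line, the Condorcet winner is the candidate closest to the median voter.
The median voter (position 11) is closest to Citadel at 14.
Check: Citadel vs Iris — voters closer to Citadel: 6 of 7.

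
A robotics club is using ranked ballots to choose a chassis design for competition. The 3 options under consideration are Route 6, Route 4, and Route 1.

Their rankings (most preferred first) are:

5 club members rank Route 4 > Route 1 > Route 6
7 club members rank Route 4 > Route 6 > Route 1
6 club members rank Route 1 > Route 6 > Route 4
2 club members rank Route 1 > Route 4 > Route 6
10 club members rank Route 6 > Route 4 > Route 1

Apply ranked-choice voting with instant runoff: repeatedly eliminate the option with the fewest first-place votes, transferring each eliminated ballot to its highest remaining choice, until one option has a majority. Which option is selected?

Round 1: Route 4 12, Route 6 10, Route 1 8. Route 1 has the fewest and is eliminated.
Round 2: Route 6 16, Route 4 14. Route 6 has a majority.

Route 6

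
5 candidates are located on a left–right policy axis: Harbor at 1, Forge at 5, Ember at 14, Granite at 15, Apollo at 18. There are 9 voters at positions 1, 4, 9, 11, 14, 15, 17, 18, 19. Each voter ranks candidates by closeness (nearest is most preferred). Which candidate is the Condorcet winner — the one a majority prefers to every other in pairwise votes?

With single-peaked preferences on a line, the Condorcet winner is the candidate closest to the median voter.
The median voter (position 14) is closest to Ember at 14.
Check: Ember vs Forge — voters closer to Ember: 6 of 9.

Ember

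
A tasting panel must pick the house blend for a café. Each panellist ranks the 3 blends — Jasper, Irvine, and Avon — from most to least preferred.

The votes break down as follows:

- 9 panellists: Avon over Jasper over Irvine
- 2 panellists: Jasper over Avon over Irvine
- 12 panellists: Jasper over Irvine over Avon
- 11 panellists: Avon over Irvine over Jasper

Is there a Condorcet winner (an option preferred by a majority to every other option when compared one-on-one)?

Head-to-head results (34 voters total):
Jasper vs Irvine: Jasper wins 23–11.
Jasper vs Avon: Avon wins 20–14.
Irvine vs Avon: Avon wins 22–12.
Avon beats each rival — Jasper (20–14), Irvine (22–12) — so Avon is the Condorcet winner.

Yes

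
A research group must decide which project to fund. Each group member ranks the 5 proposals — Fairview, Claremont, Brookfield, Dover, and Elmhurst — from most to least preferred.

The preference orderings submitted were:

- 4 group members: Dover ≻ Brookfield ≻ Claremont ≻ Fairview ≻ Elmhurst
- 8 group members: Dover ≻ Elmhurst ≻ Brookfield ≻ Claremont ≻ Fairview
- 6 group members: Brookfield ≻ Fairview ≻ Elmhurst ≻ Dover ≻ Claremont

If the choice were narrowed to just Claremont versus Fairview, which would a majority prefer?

Claremont

Ballots ranking Claremont above Fairview: 4+8 = 12.
Ballots ranking Fairview above Claremont: 6.
Claremont wins the head-to-head, 12–6.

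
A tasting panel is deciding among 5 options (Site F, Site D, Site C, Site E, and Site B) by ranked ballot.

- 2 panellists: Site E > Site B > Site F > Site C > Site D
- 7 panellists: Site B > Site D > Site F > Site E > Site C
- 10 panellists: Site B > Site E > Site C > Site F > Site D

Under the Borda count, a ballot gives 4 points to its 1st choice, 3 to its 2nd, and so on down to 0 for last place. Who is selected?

Site B

Borda scores:
  Site F: 2·2 + 7·2 + 10·1 = 28
  Site D: 2·0 + 7·3 + 10·0 = 21
  Site C: 2·1 + 7·0 + 10·2 = 22
  Site E: 2·4 + 7·1 + 10·3 = 45
  Site B: 2·3 + 7·4 + 10·4 = 74
Site B has the highest total.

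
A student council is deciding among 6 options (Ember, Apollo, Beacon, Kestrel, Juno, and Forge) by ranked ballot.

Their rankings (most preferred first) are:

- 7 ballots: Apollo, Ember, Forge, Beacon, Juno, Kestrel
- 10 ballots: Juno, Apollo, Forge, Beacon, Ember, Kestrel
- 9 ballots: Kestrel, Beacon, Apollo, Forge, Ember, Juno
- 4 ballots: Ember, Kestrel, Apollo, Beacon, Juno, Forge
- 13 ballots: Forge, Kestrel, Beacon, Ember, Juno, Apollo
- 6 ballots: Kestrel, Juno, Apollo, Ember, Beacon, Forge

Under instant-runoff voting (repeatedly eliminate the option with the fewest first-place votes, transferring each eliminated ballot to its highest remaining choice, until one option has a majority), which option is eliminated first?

Round 1: Kestrel 15, Forge 13, Juno 10, Apollo 7, Ember 4, Beacon 0. Beacon has the fewest and is eliminated.
Round 2: Kestrel 15, Forge 13, Juno 10, Apollo 7, Ember 4. Ember has the fewest and is eliminated.
Round 3: Kestrel 19, Forge 13, Juno 10, Apollo 7. Apollo has the fewest and is eliminated.
Round 4: Forge 20, Kestrel 19, Juno 10. Juno has the fewest and is eliminated.
Round 5: Forge 30, Kestrel 19. Forge has a majority.

Beacon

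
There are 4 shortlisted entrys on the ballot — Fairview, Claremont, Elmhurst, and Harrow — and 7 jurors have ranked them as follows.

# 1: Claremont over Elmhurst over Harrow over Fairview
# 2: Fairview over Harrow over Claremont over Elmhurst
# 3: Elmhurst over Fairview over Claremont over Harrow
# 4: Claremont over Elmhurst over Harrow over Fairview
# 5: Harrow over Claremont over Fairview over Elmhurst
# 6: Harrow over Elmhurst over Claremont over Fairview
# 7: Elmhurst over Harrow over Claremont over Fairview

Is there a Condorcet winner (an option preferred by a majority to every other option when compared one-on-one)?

No

Head-to-head results (7 voters total):
Fairview vs Claremont: Claremont wins 5–2.
Fairview vs Elmhurst: Elmhurst wins 5–2.
Fairview vs Harrow: Harrow wins 5–2.
Claremont vs Elmhurst: Claremont wins 4–3.
Claremont vs Harrow: Harrow wins 4–3.
Elmhurst vs Harrow: Elmhurst wins 4–3.
No candidate beats all others: Claremont beats Elmhurst beats Harrow beats Claremont, a majority cycle.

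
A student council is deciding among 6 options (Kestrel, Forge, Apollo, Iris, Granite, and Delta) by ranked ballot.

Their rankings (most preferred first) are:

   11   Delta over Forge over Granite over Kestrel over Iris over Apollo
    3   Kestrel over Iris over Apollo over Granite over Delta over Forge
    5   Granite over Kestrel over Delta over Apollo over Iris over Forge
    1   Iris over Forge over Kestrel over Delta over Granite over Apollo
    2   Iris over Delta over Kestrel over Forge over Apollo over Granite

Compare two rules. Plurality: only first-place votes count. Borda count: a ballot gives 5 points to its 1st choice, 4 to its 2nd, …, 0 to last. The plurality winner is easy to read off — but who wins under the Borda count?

Plurality first-place counts: Kestrel 3, Forge 0, Apollo 0, Iris 3, Granite 5, Delta 11 → Delta.
Borda totals: Kestrel 66, Forge 52, Apollo 21, Iris 43, Granite 65, Delta 83 → Delta.

Delta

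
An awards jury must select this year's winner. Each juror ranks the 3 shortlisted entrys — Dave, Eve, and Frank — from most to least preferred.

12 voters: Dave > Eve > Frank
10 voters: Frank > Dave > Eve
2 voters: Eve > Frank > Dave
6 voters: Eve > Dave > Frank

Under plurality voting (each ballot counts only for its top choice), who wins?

First-place vote totals:
  Dave: 12
  Eve: 8
  Frank: 10
Dave has the most first-place votes.

Dave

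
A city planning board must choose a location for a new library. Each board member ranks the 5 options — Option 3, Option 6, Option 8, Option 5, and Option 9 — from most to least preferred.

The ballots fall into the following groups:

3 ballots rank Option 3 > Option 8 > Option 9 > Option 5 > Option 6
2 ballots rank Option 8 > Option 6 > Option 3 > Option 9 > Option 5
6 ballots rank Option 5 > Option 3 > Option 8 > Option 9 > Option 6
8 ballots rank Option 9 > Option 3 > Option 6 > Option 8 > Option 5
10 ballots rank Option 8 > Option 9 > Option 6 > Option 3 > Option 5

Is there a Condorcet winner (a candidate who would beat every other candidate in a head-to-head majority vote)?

No

Head-to-head results (29 voters total):
Option 3 vs Option 6: Option 3 wins 17–12.
Option 3 vs Option 8: Option 3 wins 17–12.
Option 3 vs Option 5: Option 3 wins 23–6.
Option 3 vs Option 9: Option 9 wins 18–11.
Option 6 vs Option 8: Option 8 wins 21–8.
Option 6 vs Option 5: Option 6 wins 20–9.
Option 6 vs Option 9: Option 9 wins 27–2.
Option 8 vs Option 5: Option 8 wins 23–6.
Option 8 vs Option 9: Option 8 wins 21–8.
Option 5 vs Option 9: Option 9 wins 23–6.
No candidate beats all others: Option 3 beats Option 8 beats Option 9 beats Option 3, a majority cycle.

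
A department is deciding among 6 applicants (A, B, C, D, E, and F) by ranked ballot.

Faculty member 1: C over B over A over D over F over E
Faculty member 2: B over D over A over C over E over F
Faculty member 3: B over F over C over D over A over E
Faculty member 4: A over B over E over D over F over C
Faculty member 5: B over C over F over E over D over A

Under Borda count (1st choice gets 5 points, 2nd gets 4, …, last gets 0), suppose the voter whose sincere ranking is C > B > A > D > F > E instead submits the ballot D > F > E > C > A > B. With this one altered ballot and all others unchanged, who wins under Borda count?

B

Borda totals with the altered ballot: A 10, B 19, C 11, D 14, E 9, F 12.
The winner is unchanged: still B.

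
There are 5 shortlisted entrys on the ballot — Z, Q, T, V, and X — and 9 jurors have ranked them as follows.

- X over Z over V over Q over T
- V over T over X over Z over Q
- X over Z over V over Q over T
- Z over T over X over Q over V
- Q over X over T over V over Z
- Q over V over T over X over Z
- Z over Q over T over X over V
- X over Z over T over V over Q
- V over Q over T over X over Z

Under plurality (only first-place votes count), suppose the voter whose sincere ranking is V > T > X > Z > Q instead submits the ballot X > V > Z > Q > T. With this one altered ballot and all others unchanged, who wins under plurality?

First-place totals with the altered ballot: Z 2, Q 2, T 0, V 1, X 4.
The winner is unchanged: still X.

X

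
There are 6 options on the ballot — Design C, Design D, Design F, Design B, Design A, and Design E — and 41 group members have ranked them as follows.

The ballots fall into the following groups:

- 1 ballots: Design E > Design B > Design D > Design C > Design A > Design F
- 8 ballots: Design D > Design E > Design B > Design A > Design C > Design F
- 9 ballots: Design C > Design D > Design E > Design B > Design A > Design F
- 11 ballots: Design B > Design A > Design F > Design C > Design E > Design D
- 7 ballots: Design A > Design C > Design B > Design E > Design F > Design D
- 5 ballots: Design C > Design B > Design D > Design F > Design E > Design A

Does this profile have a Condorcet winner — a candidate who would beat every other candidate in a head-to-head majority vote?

No

Head-to-head results (41 voters total):
Design C vs Design D: Design C wins 32–9.
Design C vs Design F: Design C wins 30–11.
Design C vs Design B: Design C wins 21–20.
Design C vs Design A: Design A wins 26–15.
Design C vs Design E: Design C wins 32–9.
Design D vs Design F: Design D wins 23–18.
Design D vs Design B: Design B wins 24–17.
Design D vs Design A: Design D wins 23–18.
Design D vs Design E: Design D wins 22–19.
Design F vs Design B: Design B wins 41–0.
Design F vs Design A: Design A wins 36–5.
Design F vs Design E: Design E wins 25–16.
Design B vs Design A: Design B wins 34–7.
Design B vs Design E: Design B wins 23–18.
Design A vs Design E: Design E wins 23–18.
No candidate beats all others: Design C beats Design D beats Design A beats Design C, a majority cycle.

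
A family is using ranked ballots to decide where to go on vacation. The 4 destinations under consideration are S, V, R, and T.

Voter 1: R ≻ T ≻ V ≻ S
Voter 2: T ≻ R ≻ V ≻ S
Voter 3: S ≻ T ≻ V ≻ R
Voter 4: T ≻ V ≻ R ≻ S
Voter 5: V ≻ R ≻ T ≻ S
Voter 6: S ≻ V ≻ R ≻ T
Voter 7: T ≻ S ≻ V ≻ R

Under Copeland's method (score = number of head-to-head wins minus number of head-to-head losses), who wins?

T

Pairwise results:
  S vs V: V wins 4–3.
  S vs R: R wins 4–3.
  S vs T: T wins 5–2.
  V vs R: V wins 5–2.
  V vs T: T wins 5–2.
  R vs T: T wins 4–3.
Copeland scores (wins − losses):
  S: 0 − 3 = -3
  V: 2 − 1 = 1
  R: 1 − 2 = -1
  T: 3 − 0 = 3
T has the best Copeland score.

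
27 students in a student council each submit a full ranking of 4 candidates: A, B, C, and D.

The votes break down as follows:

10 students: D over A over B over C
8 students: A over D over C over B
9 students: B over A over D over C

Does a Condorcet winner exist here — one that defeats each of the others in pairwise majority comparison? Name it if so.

Head-to-head results (27 voters total):
A vs B: A wins 18–9.
A vs C: A wins 27–0.
A vs D: A wins 17–10.
B vs C: B wins 19–8.
B vs D: D wins 18–9.
C vs D: D wins 27–0.
A beats each rival — B (18–9), C (27–0), D (17–10) — so A is the Condorcet winner.

A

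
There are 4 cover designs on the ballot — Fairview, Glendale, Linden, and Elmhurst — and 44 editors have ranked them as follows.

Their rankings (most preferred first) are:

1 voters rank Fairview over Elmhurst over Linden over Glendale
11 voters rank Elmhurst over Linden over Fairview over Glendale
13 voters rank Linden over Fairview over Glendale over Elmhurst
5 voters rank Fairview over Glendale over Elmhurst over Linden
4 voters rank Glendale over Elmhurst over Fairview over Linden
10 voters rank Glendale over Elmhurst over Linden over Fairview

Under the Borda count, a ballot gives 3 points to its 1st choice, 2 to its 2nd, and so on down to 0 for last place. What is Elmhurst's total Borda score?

68

Borda scores:
  Fairview: 3 + 11·1 + 13·2 + 5·3 + 4·1 + 10·0 = 59
  Glendale: 0 + 11·0 + 13·1 + 5·2 + 4·3 + 10·3 = 65
  Linden: 1 + 11·2 + 13·3 + 5·0 + 4·0 + 10·1 = 72
  Elmhurst: 2 + 11·3 + 13·0 + 5·1 + 4·2 + 10·2 = 68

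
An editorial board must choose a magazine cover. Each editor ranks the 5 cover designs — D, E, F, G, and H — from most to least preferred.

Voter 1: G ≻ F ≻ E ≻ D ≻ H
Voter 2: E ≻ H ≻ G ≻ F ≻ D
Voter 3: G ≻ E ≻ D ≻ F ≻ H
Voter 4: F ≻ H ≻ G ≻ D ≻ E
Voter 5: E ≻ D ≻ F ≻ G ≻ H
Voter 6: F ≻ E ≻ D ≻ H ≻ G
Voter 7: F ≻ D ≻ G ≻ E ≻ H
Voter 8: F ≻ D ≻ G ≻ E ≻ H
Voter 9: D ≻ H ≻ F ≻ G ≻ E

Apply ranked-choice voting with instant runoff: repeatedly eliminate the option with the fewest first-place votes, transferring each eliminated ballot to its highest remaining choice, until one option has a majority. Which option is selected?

Round 1: F 4, E 2, G 2, D 1, H 0. H has the fewest and is eliminated.
Round 2: F 4, E 2, G 2, D 1. D has the fewest and is eliminated.
Round 3: F 5, E 2, G 2. F has a majority.

F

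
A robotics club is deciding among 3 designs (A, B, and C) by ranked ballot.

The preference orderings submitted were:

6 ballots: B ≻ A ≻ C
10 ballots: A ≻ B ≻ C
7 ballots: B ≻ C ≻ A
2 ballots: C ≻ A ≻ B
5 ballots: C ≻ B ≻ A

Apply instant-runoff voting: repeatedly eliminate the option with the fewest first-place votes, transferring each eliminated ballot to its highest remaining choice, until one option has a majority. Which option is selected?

B

Round 1: B 13, A 10, C 7. C has the fewest and is eliminated.
Round 2: B 18, A 12. B has a majority.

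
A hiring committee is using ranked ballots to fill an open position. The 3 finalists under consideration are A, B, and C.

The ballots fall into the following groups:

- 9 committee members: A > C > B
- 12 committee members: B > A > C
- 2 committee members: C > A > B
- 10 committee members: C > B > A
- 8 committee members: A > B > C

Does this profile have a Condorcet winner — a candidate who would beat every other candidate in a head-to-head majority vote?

No

Head-to-head results (41 voters total):
A vs B: B wins 22–19.
A vs C: A wins 29–12.
B vs C: C wins 21–20.
No candidate beats all others: A beats C beats B beats A, a majority cycle.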